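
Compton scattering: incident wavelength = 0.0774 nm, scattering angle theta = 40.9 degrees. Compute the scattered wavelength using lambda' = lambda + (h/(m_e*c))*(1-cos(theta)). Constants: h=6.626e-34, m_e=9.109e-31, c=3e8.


Compton wavelength: h/(m_e*c) = 2.4247e-12 m
d_lambda = 2.4247e-12 * (1 - cos(40.9 deg))
= 2.4247e-12 * 0.244147
= 5.9198e-13 m = 0.000592 nm
lambda' = 0.0774 + 0.000592
= 0.077992 nm

0.077992


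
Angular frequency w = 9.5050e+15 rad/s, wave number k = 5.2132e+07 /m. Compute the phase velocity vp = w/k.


vp = w / k
= 9.5050e+15 / 5.2132e+07
= 1.8233e+08 m/s

1.8233e+08


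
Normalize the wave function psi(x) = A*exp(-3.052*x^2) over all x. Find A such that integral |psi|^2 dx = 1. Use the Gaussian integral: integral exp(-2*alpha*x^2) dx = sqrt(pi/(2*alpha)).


integral |psi|^2 dx = A^2 * sqrt(pi/(2*alpha)) = 1
A^2 = sqrt(2*alpha/pi)
= sqrt(2 * 3.052 / pi)
= 1.393902
A = sqrt(1.393902)
= 1.1806

1.1806


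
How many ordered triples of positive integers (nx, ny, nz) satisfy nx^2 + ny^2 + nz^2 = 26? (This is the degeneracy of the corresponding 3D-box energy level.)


Enumerate all (nx, ny, nz) with nx^2 + ny^2 + nz^2 = 26:
(1,3,4)
(1,4,3)
(3,1,4)
(3,4,1)
(4,1,3)
(4,3,1)
Total degeneracy = 6

6


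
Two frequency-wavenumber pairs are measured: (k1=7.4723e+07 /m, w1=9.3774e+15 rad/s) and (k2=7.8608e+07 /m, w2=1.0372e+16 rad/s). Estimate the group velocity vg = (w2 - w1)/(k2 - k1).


vg = (w2 - w1) / (k2 - k1)
= (1.0372e+16 - 9.3774e+15) / (7.8608e+07 - 7.4723e+07)
= 9.9460e+14 / 3.8850e+06
= 2.5601e+08 m/s

2.5601e+08


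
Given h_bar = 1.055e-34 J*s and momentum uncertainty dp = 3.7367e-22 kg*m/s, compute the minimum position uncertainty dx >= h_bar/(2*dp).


dx = h_bar / (2 * dp)
= 1.055e-34 / (2 * 3.7367e-22)
= 1.055e-34 / 7.4734e-22
= 1.4117e-13 m

1.4117e-13


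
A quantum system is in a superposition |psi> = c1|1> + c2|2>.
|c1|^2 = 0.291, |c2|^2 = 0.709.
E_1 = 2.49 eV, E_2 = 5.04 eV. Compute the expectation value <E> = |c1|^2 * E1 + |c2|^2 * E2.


<E> = |c1|^2 * E1 + |c2|^2 * E2
= 0.291 * 2.49 + 0.709 * 5.04
= 0.7246 + 3.5734
= 4.298 eV

4.298


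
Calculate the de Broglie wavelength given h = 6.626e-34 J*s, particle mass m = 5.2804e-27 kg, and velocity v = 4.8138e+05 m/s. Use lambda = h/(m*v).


lambda = h / (m * v)
= 6.626e-34 / (5.2804e-27 * 4.8138e+05)
= 6.626e-34 / 2.5419e-21
= 2.6067e-13 m

2.6067e-13


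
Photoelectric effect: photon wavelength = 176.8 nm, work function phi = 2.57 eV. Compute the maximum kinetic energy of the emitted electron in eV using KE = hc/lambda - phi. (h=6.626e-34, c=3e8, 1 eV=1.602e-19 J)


E_photon = hc / lambda
= (6.626e-34)(3e8) / (176.8e-9)
= 1.1243e-18 J
= 7.0182 eV
KE = E_photon - phi
= 7.0182 - 2.57
= 4.4482 eV

4.4482


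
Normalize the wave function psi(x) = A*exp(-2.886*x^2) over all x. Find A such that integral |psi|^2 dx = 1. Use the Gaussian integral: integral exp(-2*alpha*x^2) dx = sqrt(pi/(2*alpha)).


integral |psi|^2 dx = A^2 * sqrt(pi/(2*alpha)) = 1
A^2 = sqrt(2*alpha/pi)
= sqrt(2 * 2.886 / pi)
= 1.355465
A = sqrt(1.355465)
= 1.1642

1.1642


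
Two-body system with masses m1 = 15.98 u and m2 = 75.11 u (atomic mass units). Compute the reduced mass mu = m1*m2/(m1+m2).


mu = m1 * m2 / (m1 + m2)
= 15.98 * 75.11 / (15.98 + 75.11)
= 1200.2578 / 91.09
= 13.1766 u

13.1766


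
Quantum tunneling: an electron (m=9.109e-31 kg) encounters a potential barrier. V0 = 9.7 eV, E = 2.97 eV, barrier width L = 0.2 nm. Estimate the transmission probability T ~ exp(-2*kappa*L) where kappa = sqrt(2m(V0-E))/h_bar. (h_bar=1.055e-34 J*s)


V0 - E = 6.73 eV = 1.0781e-18 J
kappa = sqrt(2 * m * (V0-E)) / h_bar
= sqrt(2 * 9.109e-31 * 1.0781e-18) / 1.055e-34
= 1.3284e+10 /m
2*kappa*L = 2 * 1.3284e+10 * 0.2e-9
= 5.3137
T = exp(-5.3137) = 4.923697e-03

4.923697e-03


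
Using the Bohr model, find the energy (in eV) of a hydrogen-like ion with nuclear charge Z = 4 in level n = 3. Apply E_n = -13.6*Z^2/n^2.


E_n = -13.6 * Z^2 / n^2
= -13.6 * 4^2 / 3^2
= -13.6 * 16 / 9
= -24.1778 eV

-24.1778


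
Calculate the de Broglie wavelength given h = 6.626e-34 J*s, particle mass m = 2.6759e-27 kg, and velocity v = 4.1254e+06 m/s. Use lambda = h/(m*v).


lambda = h / (m * v)
= 6.626e-34 / (2.6759e-27 * 4.1254e+06)
= 6.626e-34 / 1.1039e-20
= 6.0023e-14 m

6.0023e-14


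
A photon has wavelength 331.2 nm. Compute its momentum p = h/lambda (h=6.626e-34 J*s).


p = h / lambda
= 6.626e-34 / (331.2e-9)
= 6.626e-34 / 3.3120e-07
= 2.0006e-27 kg*m/s

2.0006e-27


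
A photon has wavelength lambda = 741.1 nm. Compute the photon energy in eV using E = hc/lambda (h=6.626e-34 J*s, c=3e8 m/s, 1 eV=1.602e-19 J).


E = hc / lambda
= (6.626e-34)(3e8) / (741.1e-9)
= 1.9878e-25 / 7.4110e-07
= 2.6822e-19 J
Converting to eV: 2.6822e-19 / 1.602e-19
= 1.6743 eV

1.6743


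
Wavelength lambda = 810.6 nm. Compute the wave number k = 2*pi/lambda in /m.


k = 2 * pi / lambda
= 6.2832 / (810.6e-9)
= 6.2832 / 8.1060e-07
= 7.7513e+06 /m

7.7513e+06


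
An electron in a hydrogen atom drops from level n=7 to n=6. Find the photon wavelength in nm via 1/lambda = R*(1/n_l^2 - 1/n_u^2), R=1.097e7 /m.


1/lambda = R * (1/n_l^2 - 1/n_u^2)
= 1.097e7 * (1/6^2 - 1/7^2)
= 1.097e7 * (0.027778 - 0.020408)
= 1.097e7 * 0.00737
= 8.0845e+04 /m
lambda = 1 / 8.0845e+04 = 12369.3991 nm

12369.3991


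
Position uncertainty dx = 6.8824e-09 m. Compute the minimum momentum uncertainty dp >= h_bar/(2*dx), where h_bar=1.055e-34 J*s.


dp = h_bar / (2 * dx)
= 1.055e-34 / (2 * 6.8824e-09)
= 1.055e-34 / 1.3765e-08
= 7.6645e-27 kg*m/s

7.6645e-27


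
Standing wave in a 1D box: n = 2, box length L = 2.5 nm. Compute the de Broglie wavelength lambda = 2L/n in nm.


lambda = 2L / n
= 2 * 2.5 / 2
= 5.0 / 2
= 2.5 nm

2.5


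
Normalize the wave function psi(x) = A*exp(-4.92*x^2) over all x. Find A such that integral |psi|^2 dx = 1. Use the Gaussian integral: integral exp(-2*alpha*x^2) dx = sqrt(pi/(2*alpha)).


integral |psi|^2 dx = A^2 * sqrt(pi/(2*alpha)) = 1
A^2 = sqrt(2*alpha/pi)
= sqrt(2 * 4.92 / pi)
= 1.769794
A = sqrt(1.769794)
= 1.3303

1.3303


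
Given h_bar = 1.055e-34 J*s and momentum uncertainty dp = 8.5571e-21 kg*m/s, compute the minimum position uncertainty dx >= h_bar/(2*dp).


dx = h_bar / (2 * dp)
= 1.055e-34 / (2 * 8.5571e-21)
= 1.055e-34 / 1.7114e-20
= 6.1645e-15 m

6.1645e-15


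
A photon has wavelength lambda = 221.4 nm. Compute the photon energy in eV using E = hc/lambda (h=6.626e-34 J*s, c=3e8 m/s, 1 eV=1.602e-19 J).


E = hc / lambda
= (6.626e-34)(3e8) / (221.4e-9)
= 1.9878e-25 / 2.2140e-07
= 8.9783e-19 J
Converting to eV: 8.9783e-19 / 1.602e-19
= 5.6044 eV

5.6044


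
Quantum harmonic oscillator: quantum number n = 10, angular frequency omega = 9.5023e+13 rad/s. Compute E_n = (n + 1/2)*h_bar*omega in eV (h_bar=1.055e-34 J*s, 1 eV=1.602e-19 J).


E = (n + 1/2) * h_bar * omega
= (10 + 0.5) * 1.055e-34 * 9.5023e+13
= 10.5 * 1.0025e-20
= 1.0526e-19 J
= 0.6571 eV

0.6571


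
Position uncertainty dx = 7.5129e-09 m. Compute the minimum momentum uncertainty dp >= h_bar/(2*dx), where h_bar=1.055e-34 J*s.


dp = h_bar / (2 * dx)
= 1.055e-34 / (2 * 7.5129e-09)
= 1.055e-34 / 1.5026e-08
= 7.0213e-27 kg*m/s

7.0213e-27


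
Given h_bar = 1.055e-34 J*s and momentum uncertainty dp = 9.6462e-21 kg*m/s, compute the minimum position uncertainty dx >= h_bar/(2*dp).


dx = h_bar / (2 * dp)
= 1.055e-34 / (2 * 9.6462e-21)
= 1.055e-34 / 1.9292e-20
= 5.4685e-15 m

5.4685e-15


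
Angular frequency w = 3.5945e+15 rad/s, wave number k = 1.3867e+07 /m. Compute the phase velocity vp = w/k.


vp = w / k
= 3.5945e+15 / 1.3867e+07
= 2.5921e+08 m/s

2.5921e+08


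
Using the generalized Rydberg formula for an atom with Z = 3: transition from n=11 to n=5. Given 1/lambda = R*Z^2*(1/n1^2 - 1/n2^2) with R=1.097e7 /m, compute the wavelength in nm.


1/lambda = R * Z^2 * (1/n1^2 - 1/n2^2)
= 1.097e7 * 3^2 * (1/5^2 - 1/11^2)
= 1.097e7 * 9 * (0.04 - 0.008264)
= 3.1332e+06 /m
lambda = 1 / 3.1332e+06
= 319.1575 nm

319.1575


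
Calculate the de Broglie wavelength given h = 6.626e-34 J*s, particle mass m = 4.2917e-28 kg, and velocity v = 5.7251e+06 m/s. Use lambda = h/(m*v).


lambda = h / (m * v)
= 6.626e-34 / (4.2917e-28 * 5.7251e+06)
= 6.626e-34 / 2.4570e-21
= 2.6967e-13 m

2.6967e-13


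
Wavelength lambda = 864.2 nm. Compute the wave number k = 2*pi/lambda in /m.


k = 2 * pi / lambda
= 6.2832 / (864.2e-9)
= 6.2832 / 8.6420e-07
= 7.2705e+06 /m

7.2705e+06


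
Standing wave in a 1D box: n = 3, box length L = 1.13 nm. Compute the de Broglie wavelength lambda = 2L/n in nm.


lambda = 2L / n
= 2 * 1.13 / 3
= 2.26 / 3
= 0.7533 nm

0.7533


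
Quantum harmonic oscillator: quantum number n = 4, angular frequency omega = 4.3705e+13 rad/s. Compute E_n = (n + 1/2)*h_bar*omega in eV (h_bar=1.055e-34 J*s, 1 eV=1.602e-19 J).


E = (n + 1/2) * h_bar * omega
= (4 + 0.5) * 1.055e-34 * 4.3705e+13
= 4.5 * 4.6109e-21
= 2.0749e-20 J
= 0.1295 eV

0.1295


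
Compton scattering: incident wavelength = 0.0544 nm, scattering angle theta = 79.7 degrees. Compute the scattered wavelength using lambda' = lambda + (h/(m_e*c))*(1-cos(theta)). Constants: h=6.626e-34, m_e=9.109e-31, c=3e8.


Compton wavelength: h/(m_e*c) = 2.4247e-12 m
d_lambda = 2.4247e-12 * (1 - cos(79.7 deg))
= 2.4247e-12 * 0.821198
= 1.9912e-12 m = 0.001991 nm
lambda' = 0.0544 + 0.001991
= 0.056391 nm

0.056391


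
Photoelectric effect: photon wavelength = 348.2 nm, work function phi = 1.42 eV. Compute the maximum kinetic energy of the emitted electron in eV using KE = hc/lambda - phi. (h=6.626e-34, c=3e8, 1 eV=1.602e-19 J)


E_photon = hc / lambda
= (6.626e-34)(3e8) / (348.2e-9)
= 5.7088e-19 J
= 3.5635 eV
KE = E_photon - phi
= 3.5635 - 1.42
= 2.1435 eV

2.1435


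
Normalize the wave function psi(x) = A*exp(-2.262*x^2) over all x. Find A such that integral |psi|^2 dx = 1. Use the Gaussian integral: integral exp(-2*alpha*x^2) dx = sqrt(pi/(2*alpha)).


integral |psi|^2 dx = A^2 * sqrt(pi/(2*alpha)) = 1
A^2 = sqrt(2*alpha/pi)
= sqrt(2 * 2.262 / pi)
= 1.200014
A = sqrt(1.200014)
= 1.0955

1.0955


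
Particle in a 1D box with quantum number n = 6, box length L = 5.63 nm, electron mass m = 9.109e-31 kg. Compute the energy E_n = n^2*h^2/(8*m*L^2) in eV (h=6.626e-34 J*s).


E = n^2 * h^2 / (8 * m * L^2)
= 6^2 * (6.626e-34)^2 / (8 * 9.109e-31 * (5.63e-9)^2)
= 36 * 4.3904e-67 / (8 * 9.109e-31 * 3.1697e-17)
= 6.8427e-20 J
= 0.4271 eV

0.4271


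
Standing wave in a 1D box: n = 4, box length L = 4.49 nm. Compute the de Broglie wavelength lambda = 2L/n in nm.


lambda = 2L / n
= 2 * 4.49 / 4
= 8.98 / 4
= 2.245 nm

2.245


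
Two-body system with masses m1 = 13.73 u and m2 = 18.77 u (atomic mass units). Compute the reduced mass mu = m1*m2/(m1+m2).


mu = m1 * m2 / (m1 + m2)
= 13.73 * 18.77 / (13.73 + 18.77)
= 257.7121 / 32.5
= 7.9296 u

7.9296


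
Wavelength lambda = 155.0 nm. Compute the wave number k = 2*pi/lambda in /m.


k = 2 * pi / lambda
= 6.2832 / (155.0e-9)
= 6.2832 / 1.5500e-07
= 4.0537e+07 /m

4.0537e+07


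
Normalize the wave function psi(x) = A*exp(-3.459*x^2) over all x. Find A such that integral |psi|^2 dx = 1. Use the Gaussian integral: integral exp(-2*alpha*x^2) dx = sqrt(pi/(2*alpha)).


integral |psi|^2 dx = A^2 * sqrt(pi/(2*alpha)) = 1
A^2 = sqrt(2*alpha/pi)
= sqrt(2 * 3.459 / pi)
= 1.483937
A = sqrt(1.483937)
= 1.2182

1.2182


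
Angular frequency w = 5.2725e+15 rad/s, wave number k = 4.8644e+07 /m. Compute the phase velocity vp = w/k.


vp = w / k
= 5.2725e+15 / 4.8644e+07
= 1.0839e+08 m/s

1.0839e+08


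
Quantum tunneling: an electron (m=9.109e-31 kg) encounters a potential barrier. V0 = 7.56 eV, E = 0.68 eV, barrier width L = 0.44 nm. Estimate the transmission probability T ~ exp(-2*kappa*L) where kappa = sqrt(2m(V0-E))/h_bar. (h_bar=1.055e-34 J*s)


V0 - E = 6.88 eV = 1.1022e-18 J
kappa = sqrt(2 * m * (V0-E)) / h_bar
= sqrt(2 * 9.109e-31 * 1.1022e-18) / 1.055e-34
= 1.3431e+10 /m
2*kappa*L = 2 * 1.3431e+10 * 0.44e-9
= 11.8197
T = exp(-11.8197) = 7.358248e-06

7.358248e-06


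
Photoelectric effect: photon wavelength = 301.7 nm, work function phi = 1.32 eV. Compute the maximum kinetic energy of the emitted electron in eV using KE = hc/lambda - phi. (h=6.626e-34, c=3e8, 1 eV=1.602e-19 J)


E_photon = hc / lambda
= (6.626e-34)(3e8) / (301.7e-9)
= 6.5887e-19 J
= 4.1128 eV
KE = E_photon - phi
= 4.1128 - 1.32
= 2.7928 eV

2.7928


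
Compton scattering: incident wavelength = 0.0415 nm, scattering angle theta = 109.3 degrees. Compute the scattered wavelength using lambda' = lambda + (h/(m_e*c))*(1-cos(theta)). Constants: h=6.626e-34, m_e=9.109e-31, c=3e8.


Compton wavelength: h/(m_e*c) = 2.4247e-12 m
d_lambda = 2.4247e-12 * (1 - cos(109.3 deg))
= 2.4247e-12 * 1.330514
= 3.2261e-12 m = 0.003226 nm
lambda' = 0.0415 + 0.003226
= 0.044726 nm

0.044726


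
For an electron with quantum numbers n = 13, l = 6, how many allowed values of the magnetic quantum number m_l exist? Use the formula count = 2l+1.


m_l ranges from -l to +l in integer steps
So m_l goes from -6 to +6
Count = 2l + 1 = 2*6 + 1
= 13

13


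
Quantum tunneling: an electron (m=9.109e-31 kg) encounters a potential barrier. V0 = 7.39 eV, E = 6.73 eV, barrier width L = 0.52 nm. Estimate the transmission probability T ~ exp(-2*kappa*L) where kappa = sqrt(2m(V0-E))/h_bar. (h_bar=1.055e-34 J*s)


V0 - E = 0.66 eV = 1.0573e-19 J
kappa = sqrt(2 * m * (V0-E)) / h_bar
= sqrt(2 * 9.109e-31 * 1.0573e-19) / 1.055e-34
= 4.1601e+09 /m
2*kappa*L = 2 * 4.1601e+09 * 0.52e-9
= 4.3265
T = exp(-4.3265) = 1.321401e-02

1.321401e-02


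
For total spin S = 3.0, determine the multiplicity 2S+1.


Spin multiplicity = 2S + 1
= 2 * 3.0 + 1
= 6.0 + 1
= 7

7


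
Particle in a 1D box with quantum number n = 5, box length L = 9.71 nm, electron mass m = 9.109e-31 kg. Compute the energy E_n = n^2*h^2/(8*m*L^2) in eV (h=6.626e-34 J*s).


E = n^2 * h^2 / (8 * m * L^2)
= 5^2 * (6.626e-34)^2 / (8 * 9.109e-31 * (9.71e-9)^2)
= 25 * 4.3904e-67 / (8 * 9.109e-31 * 9.4284e-17)
= 1.5975e-20 J
= 0.0997 eV

0.0997


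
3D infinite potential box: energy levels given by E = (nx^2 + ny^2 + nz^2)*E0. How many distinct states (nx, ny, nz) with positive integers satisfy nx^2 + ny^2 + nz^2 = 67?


Enumerate all (nx, ny, nz) with nx^2 + ny^2 + nz^2 = 67:
(3,3,7)
(3,7,3)
(7,3,3)
Total degeneracy = 3

3


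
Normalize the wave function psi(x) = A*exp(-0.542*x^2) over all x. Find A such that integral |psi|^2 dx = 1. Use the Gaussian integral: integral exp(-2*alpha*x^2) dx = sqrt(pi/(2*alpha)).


integral |psi|^2 dx = A^2 * sqrt(pi/(2*alpha)) = 1
A^2 = sqrt(2*alpha/pi)
= sqrt(2 * 0.542 / pi)
= 0.587408
A = sqrt(0.587408)
= 0.7664

0.7664


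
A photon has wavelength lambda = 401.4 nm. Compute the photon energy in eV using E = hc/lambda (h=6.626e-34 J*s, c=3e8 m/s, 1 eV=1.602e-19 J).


E = hc / lambda
= (6.626e-34)(3e8) / (401.4e-9)
= 1.9878e-25 / 4.0140e-07
= 4.9522e-19 J
Converting to eV: 4.9522e-19 / 1.602e-19
= 3.0912 eV

3.0912


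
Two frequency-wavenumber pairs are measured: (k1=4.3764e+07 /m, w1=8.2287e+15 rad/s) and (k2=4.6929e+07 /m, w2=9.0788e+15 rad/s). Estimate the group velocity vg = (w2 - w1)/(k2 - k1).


vg = (w2 - w1) / (k2 - k1)
= (9.0788e+15 - 8.2287e+15) / (4.6929e+07 - 4.3764e+07)
= 8.5010e+14 / 3.1650e+06
= 2.6859e+08 m/s

2.6859e+08


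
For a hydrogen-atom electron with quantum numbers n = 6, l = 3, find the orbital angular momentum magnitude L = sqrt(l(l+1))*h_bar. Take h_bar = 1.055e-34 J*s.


L = sqrt(l*(l+1)) * h_bar
= sqrt(3 * 4) * 1.055e-34
= sqrt(12) * 1.055e-34
= 3.4641 * 1.055e-34
= 3.6546e-34 J*s

3.6546e-34


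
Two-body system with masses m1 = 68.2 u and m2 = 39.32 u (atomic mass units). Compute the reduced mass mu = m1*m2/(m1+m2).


mu = m1 * m2 / (m1 + m2)
= 68.2 * 39.32 / (68.2 + 39.32)
= 2681.624 / 107.52
= 24.9407 u

24.9407


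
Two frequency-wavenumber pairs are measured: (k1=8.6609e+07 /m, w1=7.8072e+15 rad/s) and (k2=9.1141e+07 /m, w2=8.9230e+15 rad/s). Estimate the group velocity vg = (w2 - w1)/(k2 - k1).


vg = (w2 - w1) / (k2 - k1)
= (8.9230e+15 - 7.8072e+15) / (9.1141e+07 - 8.6609e+07)
= 1.1158e+15 / 4.5320e+06
= 2.4620e+08 m/s

2.4620e+08


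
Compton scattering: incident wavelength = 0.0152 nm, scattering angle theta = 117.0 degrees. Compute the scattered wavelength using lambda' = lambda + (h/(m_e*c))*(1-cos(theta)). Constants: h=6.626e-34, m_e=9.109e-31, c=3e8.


Compton wavelength: h/(m_e*c) = 2.4247e-12 m
d_lambda = 2.4247e-12 * (1 - cos(117.0 deg))
= 2.4247e-12 * 1.45399
= 3.5255e-12 m = 0.003526 nm
lambda' = 0.0152 + 0.003526
= 0.018726 nm

0.018726


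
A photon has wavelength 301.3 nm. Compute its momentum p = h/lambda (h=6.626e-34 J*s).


p = h / lambda
= 6.626e-34 / (301.3e-9)
= 6.626e-34 / 3.0130e-07
= 2.1991e-27 kg*m/s

2.1991e-27


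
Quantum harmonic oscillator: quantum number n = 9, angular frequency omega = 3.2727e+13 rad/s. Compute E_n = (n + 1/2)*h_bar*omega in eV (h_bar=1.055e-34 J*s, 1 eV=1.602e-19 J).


E = (n + 1/2) * h_bar * omega
= (9 + 0.5) * 1.055e-34 * 3.2727e+13
= 9.5 * 3.4527e-21
= 3.2801e-20 J
= 0.2047 eV

0.2047


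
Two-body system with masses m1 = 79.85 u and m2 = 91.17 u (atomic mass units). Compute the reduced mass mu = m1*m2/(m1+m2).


mu = m1 * m2 / (m1 + m2)
= 79.85 * 91.17 / (79.85 + 91.17)
= 7279.9245 / 171.02
= 42.5677 u

42.5677


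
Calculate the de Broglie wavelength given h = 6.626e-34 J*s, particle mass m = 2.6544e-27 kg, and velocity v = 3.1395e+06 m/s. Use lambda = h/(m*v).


lambda = h / (m * v)
= 6.626e-34 / (2.6544e-27 * 3.1395e+06)
= 6.626e-34 / 8.3335e-21
= 7.9511e-14 m

7.9511e-14


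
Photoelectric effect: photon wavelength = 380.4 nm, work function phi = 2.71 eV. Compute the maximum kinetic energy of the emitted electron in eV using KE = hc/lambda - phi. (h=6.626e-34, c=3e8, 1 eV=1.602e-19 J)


E_photon = hc / lambda
= (6.626e-34)(3e8) / (380.4e-9)
= 5.2256e-19 J
= 3.2619 eV
KE = E_photon - phi
= 3.2619 - 2.71
= 0.5519 eV

0.5519


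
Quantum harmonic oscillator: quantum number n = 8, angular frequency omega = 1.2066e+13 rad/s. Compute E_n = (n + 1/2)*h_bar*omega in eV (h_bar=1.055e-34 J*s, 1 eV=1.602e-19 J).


E = (n + 1/2) * h_bar * omega
= (8 + 0.5) * 1.055e-34 * 1.2066e+13
= 8.5 * 1.2730e-21
= 1.0820e-20 J
= 0.0675 eV

0.0675


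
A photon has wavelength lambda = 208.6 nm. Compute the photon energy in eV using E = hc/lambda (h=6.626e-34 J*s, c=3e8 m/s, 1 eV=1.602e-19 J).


E = hc / lambda
= (6.626e-34)(3e8) / (208.6e-9)
= 1.9878e-25 / 2.0860e-07
= 9.5292e-19 J
Converting to eV: 9.5292e-19 / 1.602e-19
= 5.9483 eV

5.9483


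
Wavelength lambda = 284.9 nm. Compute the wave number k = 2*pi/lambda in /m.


k = 2 * pi / lambda
= 6.2832 / (284.9e-9)
= 6.2832 / 2.8490e-07
= 2.2054e+07 /m

2.2054e+07


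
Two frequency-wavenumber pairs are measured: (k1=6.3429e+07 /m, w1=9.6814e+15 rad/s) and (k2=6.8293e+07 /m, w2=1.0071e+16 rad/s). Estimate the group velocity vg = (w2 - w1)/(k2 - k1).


vg = (w2 - w1) / (k2 - k1)
= (1.0071e+16 - 9.6814e+15) / (6.8293e+07 - 6.3429e+07)
= 3.8960e+14 / 4.8640e+06
= 8.0099e+07 m/s

8.0099e+07


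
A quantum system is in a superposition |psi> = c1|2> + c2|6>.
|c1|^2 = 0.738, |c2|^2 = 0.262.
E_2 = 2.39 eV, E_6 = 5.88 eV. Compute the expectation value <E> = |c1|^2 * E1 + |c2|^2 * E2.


<E> = |c1|^2 * E1 + |c2|^2 * E2
= 0.738 * 2.39 + 0.262 * 5.88
= 1.7638 + 1.5406
= 3.3044 eV

3.3044


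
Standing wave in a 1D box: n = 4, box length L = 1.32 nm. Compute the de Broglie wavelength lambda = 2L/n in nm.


lambda = 2L / n
= 2 * 1.32 / 4
= 2.64 / 4
= 0.66 nm

0.66


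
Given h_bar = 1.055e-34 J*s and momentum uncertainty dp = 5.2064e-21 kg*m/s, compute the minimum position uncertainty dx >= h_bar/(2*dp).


dx = h_bar / (2 * dp)
= 1.055e-34 / (2 * 5.2064e-21)
= 1.055e-34 / 1.0413e-20
= 1.0132e-14 m

1.0132e-14


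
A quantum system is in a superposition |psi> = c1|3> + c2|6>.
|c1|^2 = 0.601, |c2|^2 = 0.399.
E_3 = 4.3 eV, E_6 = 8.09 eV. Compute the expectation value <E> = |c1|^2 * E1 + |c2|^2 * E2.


<E> = |c1|^2 * E1 + |c2|^2 * E2
= 0.601 * 4.3 + 0.399 * 8.09
= 2.5843 + 3.2279
= 5.8122 eV

5.8122


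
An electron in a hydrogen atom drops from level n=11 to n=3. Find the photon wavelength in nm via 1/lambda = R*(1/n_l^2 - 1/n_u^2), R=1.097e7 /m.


1/lambda = R * (1/n_l^2 - 1/n_u^2)
= 1.097e7 * (1/3^2 - 1/11^2)
= 1.097e7 * (0.111111 - 0.008264)
= 1.097e7 * 0.102847
= 1.1282e+06 /m
lambda = 1 / 1.1282e+06 = 886.3459 nm

886.3459


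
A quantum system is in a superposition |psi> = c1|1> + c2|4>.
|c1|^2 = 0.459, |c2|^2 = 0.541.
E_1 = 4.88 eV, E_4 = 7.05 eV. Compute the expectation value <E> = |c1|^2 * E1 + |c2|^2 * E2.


<E> = |c1|^2 * E1 + |c2|^2 * E2
= 0.459 * 4.88 + 0.541 * 7.05
= 2.2399 + 3.814
= 6.054 eV

6.054


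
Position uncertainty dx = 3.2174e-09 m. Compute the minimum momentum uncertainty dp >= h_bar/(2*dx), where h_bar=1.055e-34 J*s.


dp = h_bar / (2 * dx)
= 1.055e-34 / (2 * 3.2174e-09)
= 1.055e-34 / 6.4348e-09
= 1.6395e-26 kg*m/s

1.6395e-26


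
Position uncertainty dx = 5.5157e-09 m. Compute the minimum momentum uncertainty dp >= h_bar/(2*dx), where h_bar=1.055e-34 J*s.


dp = h_bar / (2 * dx)
= 1.055e-34 / (2 * 5.5157e-09)
= 1.055e-34 / 1.1031e-08
= 9.5636e-27 kg*m/s

9.5636e-27


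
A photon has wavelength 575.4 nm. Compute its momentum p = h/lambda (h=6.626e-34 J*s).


p = h / lambda
= 6.626e-34 / (575.4e-9)
= 6.626e-34 / 5.7540e-07
= 1.1515e-27 kg*m/s

1.1515e-27


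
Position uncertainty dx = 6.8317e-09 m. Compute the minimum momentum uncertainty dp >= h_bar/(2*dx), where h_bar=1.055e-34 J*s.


dp = h_bar / (2 * dx)
= 1.055e-34 / (2 * 6.8317e-09)
= 1.055e-34 / 1.3663e-08
= 7.7214e-27 kg*m/s

7.7214e-27


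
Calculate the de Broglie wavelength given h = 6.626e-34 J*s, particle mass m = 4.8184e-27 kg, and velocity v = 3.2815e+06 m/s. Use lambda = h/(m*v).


lambda = h / (m * v)
= 6.626e-34 / (4.8184e-27 * 3.2815e+06)
= 6.626e-34 / 1.5812e-20
= 4.1906e-14 m

4.1906e-14


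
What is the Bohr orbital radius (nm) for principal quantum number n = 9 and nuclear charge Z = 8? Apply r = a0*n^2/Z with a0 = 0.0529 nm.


r = a0 * n^2 / Z
= 0.0529 * 9^2 / 8
= 0.0529 * 81 / 8
= 0.5356 nm

0.5356


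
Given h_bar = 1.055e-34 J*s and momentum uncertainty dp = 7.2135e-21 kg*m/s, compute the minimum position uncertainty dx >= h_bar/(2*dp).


dx = h_bar / (2 * dp)
= 1.055e-34 / (2 * 7.2135e-21)
= 1.055e-34 / 1.4427e-20
= 7.3127e-15 m

7.3127e-15


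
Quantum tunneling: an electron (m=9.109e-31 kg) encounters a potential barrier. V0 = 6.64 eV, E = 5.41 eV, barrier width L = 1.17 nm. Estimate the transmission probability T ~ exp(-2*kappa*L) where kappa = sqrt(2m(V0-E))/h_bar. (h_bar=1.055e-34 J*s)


V0 - E = 1.23 eV = 1.9705e-19 J
kappa = sqrt(2 * m * (V0-E)) / h_bar
= sqrt(2 * 9.109e-31 * 1.9705e-19) / 1.055e-34
= 5.6791e+09 /m
2*kappa*L = 2 * 5.6791e+09 * 1.17e-9
= 13.2892
T = exp(-13.2892) = 1.692742e-06

1.692742e-06


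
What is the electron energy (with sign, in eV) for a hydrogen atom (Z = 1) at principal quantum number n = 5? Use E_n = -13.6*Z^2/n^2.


E_n = -13.6 * Z^2 / n^2
= -13.6 * 1^2 / 5^2
= -13.6 * 1 / 25
= -0.544 eV

-0.544


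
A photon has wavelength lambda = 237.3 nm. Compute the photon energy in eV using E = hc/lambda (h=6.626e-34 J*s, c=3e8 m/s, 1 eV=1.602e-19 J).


E = hc / lambda
= (6.626e-34)(3e8) / (237.3e-9)
= 1.9878e-25 / 2.3730e-07
= 8.3767e-19 J
Converting to eV: 8.3767e-19 / 1.602e-19
= 5.2289 eV

5.2289


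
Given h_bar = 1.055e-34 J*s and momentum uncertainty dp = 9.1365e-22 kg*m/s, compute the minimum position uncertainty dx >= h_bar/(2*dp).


dx = h_bar / (2 * dp)
= 1.055e-34 / (2 * 9.1365e-22)
= 1.055e-34 / 1.8273e-21
= 5.7735e-14 m

5.7735e-14


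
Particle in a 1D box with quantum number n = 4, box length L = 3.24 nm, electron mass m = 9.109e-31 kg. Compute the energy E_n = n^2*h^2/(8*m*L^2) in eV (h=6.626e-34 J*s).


E = n^2 * h^2 / (8 * m * L^2)
= 4^2 * (6.626e-34)^2 / (8 * 9.109e-31 * (3.24e-9)^2)
= 16 * 4.3904e-67 / (8 * 9.109e-31 * 1.0498e-17)
= 9.1827e-20 J
= 0.5732 eV

0.5732


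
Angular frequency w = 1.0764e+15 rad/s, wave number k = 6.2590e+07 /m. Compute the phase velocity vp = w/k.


vp = w / k
= 1.0764e+15 / 6.2590e+07
= 1.7198e+07 m/s

1.7198e+07


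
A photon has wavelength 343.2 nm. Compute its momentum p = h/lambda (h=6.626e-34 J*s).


p = h / lambda
= 6.626e-34 / (343.2e-9)
= 6.626e-34 / 3.4320e-07
= 1.9307e-27 kg*m/s

1.9307e-27


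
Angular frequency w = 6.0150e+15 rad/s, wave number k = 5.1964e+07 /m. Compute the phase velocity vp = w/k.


vp = w / k
= 6.0150e+15 / 5.1964e+07
= 1.1575e+08 m/s

1.1575e+08


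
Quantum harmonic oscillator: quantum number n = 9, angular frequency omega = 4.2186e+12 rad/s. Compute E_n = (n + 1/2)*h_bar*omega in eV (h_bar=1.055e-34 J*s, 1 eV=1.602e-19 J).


E = (n + 1/2) * h_bar * omega
= (9 + 0.5) * 1.055e-34 * 4.2186e+12
= 9.5 * 4.4506e-22
= 4.2281e-21 J
= 0.0264 eV

0.0264


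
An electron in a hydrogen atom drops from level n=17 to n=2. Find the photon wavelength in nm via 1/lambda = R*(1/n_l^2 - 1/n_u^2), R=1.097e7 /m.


1/lambda = R * (1/n_l^2 - 1/n_u^2)
= 1.097e7 * (1/2^2 - 1/17^2)
= 1.097e7 * (0.25 - 0.00346)
= 1.097e7 * 0.24654
= 2.7045e+06 /m
lambda = 1 / 2.7045e+06 = 369.7484 nm

369.7484


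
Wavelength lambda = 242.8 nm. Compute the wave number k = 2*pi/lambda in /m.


k = 2 * pi / lambda
= 6.2832 / (242.8e-9)
= 6.2832 / 2.4280e-07
= 2.5878e+07 /m

2.5878e+07


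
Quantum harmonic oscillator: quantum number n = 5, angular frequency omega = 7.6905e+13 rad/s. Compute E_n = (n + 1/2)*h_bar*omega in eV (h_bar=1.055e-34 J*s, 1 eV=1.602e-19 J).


E = (n + 1/2) * h_bar * omega
= (5 + 0.5) * 1.055e-34 * 7.6905e+13
= 5.5 * 8.1135e-21
= 4.4624e-20 J
= 0.2786 eV

0.2786


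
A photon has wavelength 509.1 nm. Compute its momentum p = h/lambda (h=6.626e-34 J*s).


p = h / lambda
= 6.626e-34 / (509.1e-9)
= 6.626e-34 / 5.0910e-07
= 1.3015e-27 kg*m/s

1.3015e-27


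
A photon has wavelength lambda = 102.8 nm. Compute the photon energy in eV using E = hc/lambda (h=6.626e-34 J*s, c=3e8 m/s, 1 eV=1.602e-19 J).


E = hc / lambda
= (6.626e-34)(3e8) / (102.8e-9)
= 1.9878e-25 / 1.0280e-07
= 1.9337e-18 J
Converting to eV: 1.9337e-18 / 1.602e-19
= 12.0703 eV

12.0703


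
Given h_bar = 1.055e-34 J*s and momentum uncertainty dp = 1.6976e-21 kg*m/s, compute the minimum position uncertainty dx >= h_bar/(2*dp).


dx = h_bar / (2 * dp)
= 1.055e-34 / (2 * 1.6976e-21)
= 1.055e-34 / 3.3952e-21
= 3.1073e-14 m

3.1073e-14


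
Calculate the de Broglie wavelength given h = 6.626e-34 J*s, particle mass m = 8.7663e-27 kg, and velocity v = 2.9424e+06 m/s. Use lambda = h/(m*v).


lambda = h / (m * v)
= 6.626e-34 / (8.7663e-27 * 2.9424e+06)
= 6.626e-34 / 2.5794e-20
= 2.5688e-14 m

2.5688e-14


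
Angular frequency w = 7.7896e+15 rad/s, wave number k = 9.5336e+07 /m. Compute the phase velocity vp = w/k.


vp = w / k
= 7.7896e+15 / 9.5336e+07
= 8.1707e+07 m/s

8.1707e+07


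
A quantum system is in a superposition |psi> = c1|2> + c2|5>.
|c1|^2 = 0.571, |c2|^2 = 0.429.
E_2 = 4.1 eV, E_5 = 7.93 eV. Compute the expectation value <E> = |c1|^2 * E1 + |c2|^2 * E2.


<E> = |c1|^2 * E1 + |c2|^2 * E2
= 0.571 * 4.1 + 0.429 * 7.93
= 2.3411 + 3.402
= 5.7431 eV

5.7431


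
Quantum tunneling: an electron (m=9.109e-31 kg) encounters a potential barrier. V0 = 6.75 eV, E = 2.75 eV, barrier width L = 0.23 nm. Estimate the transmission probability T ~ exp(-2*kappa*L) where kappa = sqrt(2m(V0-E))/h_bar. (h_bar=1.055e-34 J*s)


V0 - E = 4.0 eV = 6.4080e-19 J
kappa = sqrt(2 * m * (V0-E)) / h_bar
= sqrt(2 * 9.109e-31 * 6.4080e-19) / 1.055e-34
= 1.0241e+10 /m
2*kappa*L = 2 * 1.0241e+10 * 0.23e-9
= 4.711
T = exp(-4.711) = 8.995400e-03

8.995400e-03


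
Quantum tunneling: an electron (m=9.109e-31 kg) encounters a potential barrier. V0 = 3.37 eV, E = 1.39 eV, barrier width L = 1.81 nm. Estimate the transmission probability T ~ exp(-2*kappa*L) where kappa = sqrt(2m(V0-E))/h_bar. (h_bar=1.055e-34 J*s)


V0 - E = 1.98 eV = 3.1720e-19 J
kappa = sqrt(2 * m * (V0-E)) / h_bar
= sqrt(2 * 9.109e-31 * 3.1720e-19) / 1.055e-34
= 7.2055e+09 /m
2*kappa*L = 2 * 7.2055e+09 * 1.81e-9
= 26.0838
T = exp(-26.0838) = 4.698551e-12

4.698551e-12


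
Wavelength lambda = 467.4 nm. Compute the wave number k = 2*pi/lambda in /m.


k = 2 * pi / lambda
= 6.2832 / (467.4e-9)
= 6.2832 / 4.6740e-07
= 1.3443e+07 /m

1.3443e+07


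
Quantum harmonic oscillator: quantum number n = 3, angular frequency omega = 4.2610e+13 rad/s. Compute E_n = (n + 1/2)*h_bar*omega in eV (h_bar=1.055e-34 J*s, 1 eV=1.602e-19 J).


E = (n + 1/2) * h_bar * omega
= (3 + 0.5) * 1.055e-34 * 4.2610e+13
= 3.5 * 4.4954e-21
= 1.5734e-20 J
= 0.0982 eV

0.0982


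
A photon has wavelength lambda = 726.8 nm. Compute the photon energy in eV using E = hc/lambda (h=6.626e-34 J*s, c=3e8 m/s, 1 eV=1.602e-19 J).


E = hc / lambda
= (6.626e-34)(3e8) / (726.8e-9)
= 1.9878e-25 / 7.2680e-07
= 2.7350e-19 J
Converting to eV: 2.7350e-19 / 1.602e-19
= 1.7072 eV

1.7072


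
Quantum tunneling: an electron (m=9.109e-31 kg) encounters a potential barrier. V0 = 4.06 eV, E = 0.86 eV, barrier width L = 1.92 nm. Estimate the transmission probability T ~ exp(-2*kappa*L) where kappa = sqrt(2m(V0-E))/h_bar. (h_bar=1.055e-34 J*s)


V0 - E = 3.2 eV = 5.1264e-19 J
kappa = sqrt(2 * m * (V0-E)) / h_bar
= sqrt(2 * 9.109e-31 * 5.1264e-19) / 1.055e-34
= 9.1602e+09 /m
2*kappa*L = 2 * 9.1602e+09 * 1.92e-9
= 35.1751
T = exp(-35.1751) = 5.292338e-16

5.292338e-16


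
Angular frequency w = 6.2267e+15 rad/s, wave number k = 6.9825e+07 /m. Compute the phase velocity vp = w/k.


vp = w / k
= 6.2267e+15 / 6.9825e+07
= 8.9176e+07 m/s

8.9176e+07


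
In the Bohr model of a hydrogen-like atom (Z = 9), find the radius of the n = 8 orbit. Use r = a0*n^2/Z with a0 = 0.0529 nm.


r = a0 * n^2 / Z
= 0.0529 * 8^2 / 9
= 0.0529 * 64 / 9
= 0.3762 nm

0.3762


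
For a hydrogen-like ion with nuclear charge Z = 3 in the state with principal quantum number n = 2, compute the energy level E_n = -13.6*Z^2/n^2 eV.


E_n = -13.6 * Z^2 / n^2
= -13.6 * 3^2 / 2^2
= -13.6 * 9 / 4
= -30.6 eV

-30.6


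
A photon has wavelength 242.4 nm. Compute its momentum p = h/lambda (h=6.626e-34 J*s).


p = h / lambda
= 6.626e-34 / (242.4e-9)
= 6.626e-34 / 2.4240e-07
= 2.7335e-27 kg*m/s

2.7335e-27


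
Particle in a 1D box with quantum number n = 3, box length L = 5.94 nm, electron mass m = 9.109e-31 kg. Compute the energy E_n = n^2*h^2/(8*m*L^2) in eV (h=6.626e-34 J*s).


E = n^2 * h^2 / (8 * m * L^2)
= 3^2 * (6.626e-34)^2 / (8 * 9.109e-31 * (5.94e-9)^2)
= 9 * 4.3904e-67 / (8 * 9.109e-31 * 3.5284e-17)
= 1.5368e-20 J
= 0.0959 eV

0.0959


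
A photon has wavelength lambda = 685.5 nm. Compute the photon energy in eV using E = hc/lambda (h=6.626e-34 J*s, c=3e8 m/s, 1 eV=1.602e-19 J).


E = hc / lambda
= (6.626e-34)(3e8) / (685.5e-9)
= 1.9878e-25 / 6.8550e-07
= 2.8998e-19 J
Converting to eV: 2.8998e-19 / 1.602e-19
= 1.8101 eV

1.8101


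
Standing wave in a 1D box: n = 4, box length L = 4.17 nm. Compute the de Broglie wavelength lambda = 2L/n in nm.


lambda = 2L / n
= 2 * 4.17 / 4
= 8.34 / 4
= 2.085 nm

2.085


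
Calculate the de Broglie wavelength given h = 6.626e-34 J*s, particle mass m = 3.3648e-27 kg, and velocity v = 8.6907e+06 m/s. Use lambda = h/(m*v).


lambda = h / (m * v)
= 6.626e-34 / (3.3648e-27 * 8.6907e+06)
= 6.626e-34 / 2.9242e-20
= 2.2659e-14 m

2.2659e-14


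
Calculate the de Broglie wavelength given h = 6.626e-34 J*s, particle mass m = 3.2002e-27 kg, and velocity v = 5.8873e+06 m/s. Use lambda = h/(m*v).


lambda = h / (m * v)
= 6.626e-34 / (3.2002e-27 * 5.8873e+06)
= 6.626e-34 / 1.8841e-20
= 3.5169e-14 m

3.5169e-14


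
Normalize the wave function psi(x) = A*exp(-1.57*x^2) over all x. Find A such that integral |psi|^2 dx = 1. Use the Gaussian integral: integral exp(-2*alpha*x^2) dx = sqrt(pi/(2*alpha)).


integral |psi|^2 dx = A^2 * sqrt(pi/(2*alpha)) = 1
A^2 = sqrt(2*alpha/pi)
= sqrt(2 * 1.57 / pi)
= 0.999746
A = sqrt(0.999746)
= 0.9999

0.9999


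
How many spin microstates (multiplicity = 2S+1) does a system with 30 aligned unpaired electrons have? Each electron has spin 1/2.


Total spin S = N * (1/2) = 30 * 0.5 = 15.0
Spin multiplicity = 2S + 1
= 2 * 15.0 + 1
= 31

31


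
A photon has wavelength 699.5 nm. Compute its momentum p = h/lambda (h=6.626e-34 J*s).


p = h / lambda
= 6.626e-34 / (699.5e-9)
= 6.626e-34 / 6.9950e-07
= 9.4725e-28 kg*m/s

9.4725e-28


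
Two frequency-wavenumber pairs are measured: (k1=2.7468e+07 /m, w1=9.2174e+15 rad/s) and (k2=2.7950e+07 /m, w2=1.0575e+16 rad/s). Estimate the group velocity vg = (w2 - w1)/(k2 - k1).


vg = (w2 - w1) / (k2 - k1)
= (1.0575e+16 - 9.2174e+15) / (2.7950e+07 - 2.7468e+07)
= 1.3576e+15 / 4.8200e+05
= 2.8166e+09 m/s

2.8166e+09


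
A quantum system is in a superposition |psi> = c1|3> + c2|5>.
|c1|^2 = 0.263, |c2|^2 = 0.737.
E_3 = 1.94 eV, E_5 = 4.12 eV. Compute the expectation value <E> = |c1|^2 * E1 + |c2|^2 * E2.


<E> = |c1|^2 * E1 + |c2|^2 * E2
= 0.263 * 1.94 + 0.737 * 4.12
= 0.5102 + 3.0364
= 3.5467 eV

3.5467


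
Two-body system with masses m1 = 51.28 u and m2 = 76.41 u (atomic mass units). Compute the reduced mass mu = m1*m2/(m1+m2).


mu = m1 * m2 / (m1 + m2)
= 51.28 * 76.41 / (51.28 + 76.41)
= 3918.3048 / 127.69
= 30.6861 u

30.6861


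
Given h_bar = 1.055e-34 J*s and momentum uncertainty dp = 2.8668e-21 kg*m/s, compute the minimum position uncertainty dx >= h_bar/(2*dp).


dx = h_bar / (2 * dp)
= 1.055e-34 / (2 * 2.8668e-21)
= 1.055e-34 / 5.7336e-21
= 1.8400e-14 m

1.8400e-14


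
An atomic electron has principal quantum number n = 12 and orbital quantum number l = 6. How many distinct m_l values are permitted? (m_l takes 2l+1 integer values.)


m_l ranges from -l to +l in integer steps
So m_l goes from -6 to +6
Count = 2l + 1 = 2*6 + 1
= 13

13


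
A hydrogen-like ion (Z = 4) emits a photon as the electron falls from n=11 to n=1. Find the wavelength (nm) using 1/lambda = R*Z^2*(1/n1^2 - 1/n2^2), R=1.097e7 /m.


1/lambda = R * Z^2 * (1/n1^2 - 1/n2^2)
= 1.097e7 * 4^2 * (1/1^2 - 1/11^2)
= 1.097e7 * 16 * (1.0 - 0.008264)
= 1.7407e+08 /m
lambda = 1 / 1.7407e+08
= 5.7448 nm

5.7448


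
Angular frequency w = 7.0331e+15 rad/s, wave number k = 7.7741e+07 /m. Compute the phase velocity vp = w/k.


vp = w / k
= 7.0331e+15 / 7.7741e+07
= 9.0468e+07 m/s

9.0468e+07


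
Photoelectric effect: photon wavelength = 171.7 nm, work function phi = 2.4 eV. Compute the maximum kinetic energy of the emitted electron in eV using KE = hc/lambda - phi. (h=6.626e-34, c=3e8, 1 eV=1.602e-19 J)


E_photon = hc / lambda
= (6.626e-34)(3e8) / (171.7e-9)
= 1.1577e-18 J
= 7.2267 eV
KE = E_photon - phi
= 7.2267 - 2.4
= 4.8267 eV

4.8267


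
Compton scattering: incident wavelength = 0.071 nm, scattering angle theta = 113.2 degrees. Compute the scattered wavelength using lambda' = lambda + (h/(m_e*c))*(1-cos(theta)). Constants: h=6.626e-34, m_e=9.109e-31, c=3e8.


Compton wavelength: h/(m_e*c) = 2.4247e-12 m
d_lambda = 2.4247e-12 * (1 - cos(113.2 deg))
= 2.4247e-12 * 1.393942
= 3.3799e-12 m = 0.00338 nm
lambda' = 0.071 + 0.00338
= 0.07438 nm

0.07438


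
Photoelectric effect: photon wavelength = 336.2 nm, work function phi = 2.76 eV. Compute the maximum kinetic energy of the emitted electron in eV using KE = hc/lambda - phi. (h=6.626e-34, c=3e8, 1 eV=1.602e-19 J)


E_photon = hc / lambda
= (6.626e-34)(3e8) / (336.2e-9)
= 5.9126e-19 J
= 3.6907 eV
KE = E_photon - phi
= 3.6907 - 2.76
= 0.9307 eV

0.9307


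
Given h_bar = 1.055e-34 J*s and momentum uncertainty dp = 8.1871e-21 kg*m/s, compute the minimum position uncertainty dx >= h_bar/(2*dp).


dx = h_bar / (2 * dp)
= 1.055e-34 / (2 * 8.1871e-21)
= 1.055e-34 / 1.6374e-20
= 6.4431e-15 m

6.4431e-15


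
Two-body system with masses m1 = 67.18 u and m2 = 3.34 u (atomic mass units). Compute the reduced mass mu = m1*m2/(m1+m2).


mu = m1 * m2 / (m1 + m2)
= 67.18 * 3.34 / (67.18 + 3.34)
= 224.3812 / 70.52
= 3.1818 u

3.1818


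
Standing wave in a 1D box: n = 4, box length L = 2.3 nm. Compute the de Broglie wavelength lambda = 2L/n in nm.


lambda = 2L / n
= 2 * 2.3 / 4
= 4.6 / 4
= 1.15 nm

1.15


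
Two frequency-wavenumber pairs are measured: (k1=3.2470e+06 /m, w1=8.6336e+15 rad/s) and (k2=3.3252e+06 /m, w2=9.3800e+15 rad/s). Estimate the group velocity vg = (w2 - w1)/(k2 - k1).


vg = (w2 - w1) / (k2 - k1)
= (9.3800e+15 - 8.6336e+15) / (3.3252e+06 - 3.2470e+06)
= 7.4640e+14 / 7.8200e+04
= 9.5448e+09 m/s

9.5448e+09


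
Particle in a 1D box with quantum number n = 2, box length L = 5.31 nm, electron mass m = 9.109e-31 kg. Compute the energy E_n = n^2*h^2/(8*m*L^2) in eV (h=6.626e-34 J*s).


E = n^2 * h^2 / (8 * m * L^2)
= 2^2 * (6.626e-34)^2 / (8 * 9.109e-31 * (5.31e-9)^2)
= 4 * 4.3904e-67 / (8 * 9.109e-31 * 2.8196e-17)
= 8.5470e-21 J
= 0.0534 eV

0.0534


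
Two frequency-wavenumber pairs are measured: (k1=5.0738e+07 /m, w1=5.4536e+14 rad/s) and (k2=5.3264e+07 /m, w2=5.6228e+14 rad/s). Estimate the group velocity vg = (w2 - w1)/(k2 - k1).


vg = (w2 - w1) / (k2 - k1)
= (5.6228e+14 - 5.4536e+14) / (5.3264e+07 - 5.0738e+07)
= 1.6920e+13 / 2.5260e+06
= 6.6983e+06 m/s

6.6983e+06


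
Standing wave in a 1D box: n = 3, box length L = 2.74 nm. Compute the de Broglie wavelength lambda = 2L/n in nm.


lambda = 2L / n
= 2 * 2.74 / 3
= 5.48 / 3
= 1.8267 nm

1.8267


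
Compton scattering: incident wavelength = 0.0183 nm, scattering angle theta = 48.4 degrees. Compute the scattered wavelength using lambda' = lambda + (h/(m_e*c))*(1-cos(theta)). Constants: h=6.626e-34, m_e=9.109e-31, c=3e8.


Compton wavelength: h/(m_e*c) = 2.4247e-12 m
d_lambda = 2.4247e-12 * (1 - cos(48.4 deg))
= 2.4247e-12 * 0.336074
= 8.1488e-13 m = 0.000815 nm
lambda' = 0.0183 + 0.000815
= 0.019115 nm

0.019115


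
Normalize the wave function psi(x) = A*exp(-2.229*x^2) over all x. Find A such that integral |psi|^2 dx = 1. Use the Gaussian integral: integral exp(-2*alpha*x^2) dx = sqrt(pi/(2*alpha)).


integral |psi|^2 dx = A^2 * sqrt(pi/(2*alpha)) = 1
A^2 = sqrt(2*alpha/pi)
= sqrt(2 * 2.229 / pi)
= 1.191229
A = sqrt(1.191229)
= 1.0914

1.0914


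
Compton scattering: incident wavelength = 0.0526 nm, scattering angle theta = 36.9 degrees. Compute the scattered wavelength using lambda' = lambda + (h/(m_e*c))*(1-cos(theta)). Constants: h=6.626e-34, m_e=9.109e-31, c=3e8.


Compton wavelength: h/(m_e*c) = 2.4247e-12 m
d_lambda = 2.4247e-12 * (1 - cos(36.9 deg))
= 2.4247e-12 * 0.200315
= 4.8571e-13 m = 0.000486 nm
lambda' = 0.0526 + 0.000486
= 0.053086 nm

0.053086


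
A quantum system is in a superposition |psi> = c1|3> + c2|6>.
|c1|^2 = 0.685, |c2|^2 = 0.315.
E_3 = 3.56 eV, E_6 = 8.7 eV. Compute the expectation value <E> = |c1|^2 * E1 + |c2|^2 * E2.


<E> = |c1|^2 * E1 + |c2|^2 * E2
= 0.685 * 3.56 + 0.315 * 8.7
= 2.4386 + 2.7405
= 5.1791 eV

5.1791


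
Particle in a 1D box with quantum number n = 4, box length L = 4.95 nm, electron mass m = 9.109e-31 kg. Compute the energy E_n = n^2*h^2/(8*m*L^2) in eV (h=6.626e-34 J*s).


E = n^2 * h^2 / (8 * m * L^2)
= 4^2 * (6.626e-34)^2 / (8 * 9.109e-31 * (4.95e-9)^2)
= 16 * 4.3904e-67 / (8 * 9.109e-31 * 2.4503e-17)
= 3.9342e-20 J
= 0.2456 eV

0.2456


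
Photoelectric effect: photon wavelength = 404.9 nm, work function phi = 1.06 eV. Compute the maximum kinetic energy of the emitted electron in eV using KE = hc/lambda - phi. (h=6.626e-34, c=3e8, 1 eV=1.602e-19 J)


E_photon = hc / lambda
= (6.626e-34)(3e8) / (404.9e-9)
= 4.9094e-19 J
= 3.0645 eV
KE = E_photon - phi
= 3.0645 - 1.06
= 2.0045 eV

2.0045
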